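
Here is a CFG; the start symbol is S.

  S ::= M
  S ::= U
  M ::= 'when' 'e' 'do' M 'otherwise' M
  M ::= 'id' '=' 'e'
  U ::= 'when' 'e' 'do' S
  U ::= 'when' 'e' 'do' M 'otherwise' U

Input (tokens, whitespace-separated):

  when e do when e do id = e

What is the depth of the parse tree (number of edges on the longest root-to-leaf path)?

6

[S [U when e do [S [U when e do [S [M id = e]]]]]]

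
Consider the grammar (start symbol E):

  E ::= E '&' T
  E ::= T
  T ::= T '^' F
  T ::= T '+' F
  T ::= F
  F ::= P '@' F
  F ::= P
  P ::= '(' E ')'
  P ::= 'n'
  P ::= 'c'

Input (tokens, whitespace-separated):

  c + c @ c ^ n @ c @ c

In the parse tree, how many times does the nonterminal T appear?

[E [T [T [T [F [P c]]] + [F [P c] @ [F [P c]]]] ^ [F [P n] @ [F [P c] @ [F [P c]]]]]]

3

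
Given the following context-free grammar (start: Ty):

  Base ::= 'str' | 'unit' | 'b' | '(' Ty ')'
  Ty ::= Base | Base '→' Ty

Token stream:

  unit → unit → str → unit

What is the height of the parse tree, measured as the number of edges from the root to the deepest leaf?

5

[Ty [Base unit] → [Ty [Base unit] → [Ty [Base str] → [Ty [Base unit]]]]]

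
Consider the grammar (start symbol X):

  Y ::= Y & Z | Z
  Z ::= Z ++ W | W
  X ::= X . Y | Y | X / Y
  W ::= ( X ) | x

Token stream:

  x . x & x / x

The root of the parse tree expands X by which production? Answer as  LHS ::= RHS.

[X [X [X [Y [Z [W x]]]] . [Y [Y [Z [W x]]] & [Z [W x]]]] / [Y [Z [W x]]]]

X ::= X / Y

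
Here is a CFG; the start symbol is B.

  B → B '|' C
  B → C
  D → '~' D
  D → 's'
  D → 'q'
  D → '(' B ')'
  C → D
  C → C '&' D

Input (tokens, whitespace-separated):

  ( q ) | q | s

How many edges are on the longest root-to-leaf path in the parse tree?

[B [B [B [C [D ( [B [C [D q]]] )]]] | [C [D q]]] | [C [D s]]]

8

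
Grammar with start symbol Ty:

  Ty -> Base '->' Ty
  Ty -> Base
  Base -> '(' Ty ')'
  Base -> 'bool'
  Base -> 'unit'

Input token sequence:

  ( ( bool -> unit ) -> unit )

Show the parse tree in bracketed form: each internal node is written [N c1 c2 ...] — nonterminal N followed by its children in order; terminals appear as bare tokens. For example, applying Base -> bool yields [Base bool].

Ty
Base
( Ty )
( Base -> Ty )
( ( Ty ) -> Ty )
( ( Base -> Ty ) -> Ty )
( ( bool -> Ty ) -> Ty )
( ( bool -> Base ) -> Ty )
( ( bool -> unit ) -> Ty )
( ( bool -> unit ) -> Base )
( ( bool -> unit ) -> unit )

[Ty [Base ( [Ty [Base ( [Ty [Base bool] -> [Ty [Base unit]]] )] -> [Ty [Base unit]]] )]]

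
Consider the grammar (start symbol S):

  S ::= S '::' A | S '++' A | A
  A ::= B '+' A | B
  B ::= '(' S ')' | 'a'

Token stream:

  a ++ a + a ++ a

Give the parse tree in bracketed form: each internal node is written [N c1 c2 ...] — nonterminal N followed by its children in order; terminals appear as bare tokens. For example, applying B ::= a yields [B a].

S
S ++ A
S ++ A ++ A
A ++ A ++ A
B ++ A ++ A
a ++ A ++ A
a ++ B + A ++ A
a ++ a + A ++ A
a ++ a + B ++ A
a ++ a + a ++ A
a ++ a + a ++ B
a ++ a + a ++ a

[S [S [S [A [B a]]] ++ [A [B a] + [A [B a]]]] ++ [A [B a]]]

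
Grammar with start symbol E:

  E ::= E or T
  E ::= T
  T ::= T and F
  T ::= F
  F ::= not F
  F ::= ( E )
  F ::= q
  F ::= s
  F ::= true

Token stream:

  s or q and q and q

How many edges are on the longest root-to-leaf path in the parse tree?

5

[E [E [T [F s]]] or [T [T [T [F q]] and [F q]] and [F q]]]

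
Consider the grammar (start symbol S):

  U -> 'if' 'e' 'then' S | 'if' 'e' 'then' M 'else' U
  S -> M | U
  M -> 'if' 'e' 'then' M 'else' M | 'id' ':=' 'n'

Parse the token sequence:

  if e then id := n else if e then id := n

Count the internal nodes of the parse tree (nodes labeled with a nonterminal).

6

[S [U if e then [M id := n] else [U if e then [S [M id := n]]]]]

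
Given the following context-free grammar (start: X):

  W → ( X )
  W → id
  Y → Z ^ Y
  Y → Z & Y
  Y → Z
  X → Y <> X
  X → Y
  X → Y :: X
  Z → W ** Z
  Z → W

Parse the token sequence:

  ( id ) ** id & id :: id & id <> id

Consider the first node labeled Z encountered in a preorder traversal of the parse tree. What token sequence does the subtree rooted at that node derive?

( id ) ** id

[X [Y [Z [W ( [X [Y [Z [W id]]]] )] ** [Z [W id]]] & [Y [Z [W id]]]] :: [X [Y [Z [W id]] & [Y [Z [W id]]]] <> [X [Y [Z [W id]]]]]]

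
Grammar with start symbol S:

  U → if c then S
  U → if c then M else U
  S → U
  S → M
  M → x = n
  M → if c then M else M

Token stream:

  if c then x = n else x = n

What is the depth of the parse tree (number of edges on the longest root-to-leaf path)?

[S [M if c then [M x = n] else [M x = n]]]

3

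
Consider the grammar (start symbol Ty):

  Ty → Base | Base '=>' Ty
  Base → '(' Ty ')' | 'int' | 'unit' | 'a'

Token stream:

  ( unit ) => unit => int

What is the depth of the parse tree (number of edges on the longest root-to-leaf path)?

4

[Ty [Base ( [Ty [Base unit]] )] => [Ty [Base unit] => [Ty [Base int]]]]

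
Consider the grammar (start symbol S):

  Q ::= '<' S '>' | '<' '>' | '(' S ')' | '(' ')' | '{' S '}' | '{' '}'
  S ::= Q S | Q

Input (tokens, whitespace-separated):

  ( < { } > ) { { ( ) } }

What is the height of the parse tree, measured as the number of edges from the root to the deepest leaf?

7

[S [Q ( [S [Q < [S [Q { }]] >]] )] [S [Q { [S [Q { [S [Q ( )]] }]] }]]]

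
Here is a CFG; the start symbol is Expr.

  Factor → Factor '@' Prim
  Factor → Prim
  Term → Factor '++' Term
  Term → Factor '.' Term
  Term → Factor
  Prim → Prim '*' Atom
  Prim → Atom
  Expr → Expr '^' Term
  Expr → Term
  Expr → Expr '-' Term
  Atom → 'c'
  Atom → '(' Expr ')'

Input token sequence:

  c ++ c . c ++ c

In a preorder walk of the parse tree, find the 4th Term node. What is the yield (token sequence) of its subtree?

c

[Expr [Term [Factor [Prim [Atom c]]] ++ [Term [Factor [Prim [Atom c]]] . [Term [Factor [Prim [Atom c]]] ++ [Term [Factor [Prim [Atom c]]]]]]]]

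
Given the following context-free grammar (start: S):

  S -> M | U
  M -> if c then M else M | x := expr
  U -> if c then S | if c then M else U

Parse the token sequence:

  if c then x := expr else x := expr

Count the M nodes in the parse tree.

3

[S [M if c then [M x := expr] else [M x := expr]]]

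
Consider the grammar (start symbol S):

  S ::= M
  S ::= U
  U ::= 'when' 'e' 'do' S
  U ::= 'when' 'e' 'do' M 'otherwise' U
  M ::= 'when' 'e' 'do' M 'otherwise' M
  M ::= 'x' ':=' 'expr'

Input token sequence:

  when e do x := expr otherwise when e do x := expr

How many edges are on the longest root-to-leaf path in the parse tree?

5

[S [U when e do [M x := expr] otherwise [U when e do [S [M x := expr]]]]]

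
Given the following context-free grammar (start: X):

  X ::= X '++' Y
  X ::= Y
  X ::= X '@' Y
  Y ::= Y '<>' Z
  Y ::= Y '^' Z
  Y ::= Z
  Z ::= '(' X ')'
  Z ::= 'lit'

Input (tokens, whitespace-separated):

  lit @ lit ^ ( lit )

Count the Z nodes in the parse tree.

[X [X [Y [Z lit]]] @ [Y [Y [Z lit]] ^ [Z ( [X [Y [Z lit]]] )]]]

4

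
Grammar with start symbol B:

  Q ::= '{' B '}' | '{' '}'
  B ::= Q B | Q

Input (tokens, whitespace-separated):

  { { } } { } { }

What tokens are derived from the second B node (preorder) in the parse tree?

[B [Q { [B [Q { }]] }] [B [Q { }] [B [Q { }]]]]

{ }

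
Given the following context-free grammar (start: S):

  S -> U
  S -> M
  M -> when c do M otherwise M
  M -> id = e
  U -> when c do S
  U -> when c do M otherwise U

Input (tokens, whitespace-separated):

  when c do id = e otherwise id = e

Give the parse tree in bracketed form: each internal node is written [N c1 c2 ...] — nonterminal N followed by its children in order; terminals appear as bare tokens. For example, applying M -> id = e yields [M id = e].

[S [M when c do [M id = e] otherwise [M id = e]]]

S
M
when c do M otherwise M
when c do id = e otherwise M
when c do id = e otherwise id = e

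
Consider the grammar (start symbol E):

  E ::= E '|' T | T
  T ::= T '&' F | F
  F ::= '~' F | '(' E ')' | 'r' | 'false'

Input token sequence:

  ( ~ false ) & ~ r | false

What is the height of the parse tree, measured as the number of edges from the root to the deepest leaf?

[E [E [T [T [F ( [E [T [F ~ [F false]]]] )]] & [F ~ [F r]]]] | [T [F false]]]

9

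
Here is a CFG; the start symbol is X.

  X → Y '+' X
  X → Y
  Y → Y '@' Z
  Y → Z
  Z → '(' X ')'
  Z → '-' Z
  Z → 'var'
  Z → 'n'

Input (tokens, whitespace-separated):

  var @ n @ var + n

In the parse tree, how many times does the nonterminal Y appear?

[X [Y [Y [Y [Z var]] @ [Z n]] @ [Z var]] + [X [Y [Z n]]]]

4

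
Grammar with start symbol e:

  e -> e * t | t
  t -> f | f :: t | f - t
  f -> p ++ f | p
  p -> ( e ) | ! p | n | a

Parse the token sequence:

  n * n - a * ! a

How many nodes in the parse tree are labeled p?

5

[e [e [e [t [f [p n]]]] * [t [f [p n]] - [t [f [p a]]]]] * [t [f [p ! [p a]]]]]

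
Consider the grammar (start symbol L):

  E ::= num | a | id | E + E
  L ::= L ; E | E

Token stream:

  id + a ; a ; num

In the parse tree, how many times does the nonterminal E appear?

5

[L [L [L [E [E id] + [E a]]] ; [E a]] ; [E num]]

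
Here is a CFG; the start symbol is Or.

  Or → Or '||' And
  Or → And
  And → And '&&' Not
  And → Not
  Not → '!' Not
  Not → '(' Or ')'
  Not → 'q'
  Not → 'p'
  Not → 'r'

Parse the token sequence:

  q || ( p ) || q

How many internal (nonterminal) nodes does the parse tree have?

12

[Or [Or [Or [And [Not q]]] || [And [Not ( [Or [And [Not p]]] )]]] || [And [Not q]]]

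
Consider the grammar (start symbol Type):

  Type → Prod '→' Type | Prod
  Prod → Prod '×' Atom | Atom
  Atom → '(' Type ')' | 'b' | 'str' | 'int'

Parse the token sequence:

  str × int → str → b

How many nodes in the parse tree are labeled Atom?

4

[Type [Prod [Prod [Atom str]] × [Atom int]] → [Type [Prod [Atom str]] → [Type [Prod [Atom b]]]]]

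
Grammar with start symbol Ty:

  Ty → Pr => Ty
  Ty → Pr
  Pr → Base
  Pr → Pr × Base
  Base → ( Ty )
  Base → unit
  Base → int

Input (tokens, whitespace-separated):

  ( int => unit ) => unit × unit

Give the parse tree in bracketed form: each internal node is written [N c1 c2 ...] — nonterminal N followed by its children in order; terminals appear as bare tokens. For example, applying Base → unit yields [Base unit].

Ty
Pr => Ty
Base => Ty
( Ty ) => Ty
( Pr => Ty ) => Ty
( Base => Ty ) => Ty
( int => Ty ) => Ty
( int => Pr ) => Ty
( int => Base ) => Ty
( int => unit ) => Ty
( int => unit ) => Pr
( int => unit ) => Pr × Base
( int => unit ) => Base × Base
( int => unit ) => unit × Base
( int => unit ) => unit × unit

[Ty [Pr [Base ( [Ty [Pr [Base int]] => [Ty [Pr [Base unit]]]] )]] => [Ty [Pr [Pr [Base unit]] × [Base unit]]]]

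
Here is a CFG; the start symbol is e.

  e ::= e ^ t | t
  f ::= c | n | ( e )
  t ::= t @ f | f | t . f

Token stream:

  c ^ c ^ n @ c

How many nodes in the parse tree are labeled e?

3

[e [e [e [t [f c]]] ^ [t [f c]]] ^ [t [t [f n]] @ [f c]]]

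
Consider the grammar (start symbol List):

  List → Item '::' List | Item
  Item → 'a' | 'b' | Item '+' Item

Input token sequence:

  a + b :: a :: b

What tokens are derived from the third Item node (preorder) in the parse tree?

[List [Item [Item a] + [Item b]] :: [List [Item a] :: [List [Item b]]]]

b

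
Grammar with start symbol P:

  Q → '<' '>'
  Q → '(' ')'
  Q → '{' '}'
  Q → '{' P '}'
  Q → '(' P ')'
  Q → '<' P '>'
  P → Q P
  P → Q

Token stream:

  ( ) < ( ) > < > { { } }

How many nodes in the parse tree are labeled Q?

6

[P [Q ( )] [P [Q < [P [Q ( )]] >] [P [Q < >] [P [Q { [P [Q { }]] }]]]]]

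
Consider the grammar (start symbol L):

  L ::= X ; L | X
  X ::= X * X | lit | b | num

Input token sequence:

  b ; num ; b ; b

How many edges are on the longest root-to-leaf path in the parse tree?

5

[L [X b] ; [L [X num] ; [L [X b] ; [L [X b]]]]]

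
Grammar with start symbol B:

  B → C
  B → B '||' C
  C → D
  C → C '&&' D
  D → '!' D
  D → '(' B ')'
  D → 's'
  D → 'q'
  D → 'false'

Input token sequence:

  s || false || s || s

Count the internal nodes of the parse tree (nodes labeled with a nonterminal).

[B [B [B [B [C [D s]]] || [C [D false]]] || [C [D s]]] || [C [D s]]]

12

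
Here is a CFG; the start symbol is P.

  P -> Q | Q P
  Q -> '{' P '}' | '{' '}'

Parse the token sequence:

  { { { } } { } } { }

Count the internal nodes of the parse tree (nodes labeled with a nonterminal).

[P [Q { [P [Q { [P [Q { }]] }] [P [Q { }]]] }] [P [Q { }]]]

10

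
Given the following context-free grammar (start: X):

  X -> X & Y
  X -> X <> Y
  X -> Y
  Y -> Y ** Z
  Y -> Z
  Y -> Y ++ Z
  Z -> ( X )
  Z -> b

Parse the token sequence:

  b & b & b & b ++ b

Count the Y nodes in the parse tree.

[X [X [X [X [Y [Z b]]] & [Y [Z b]]] & [Y [Z b]]] & [Y [Y [Z b]] ++ [Z b]]]

5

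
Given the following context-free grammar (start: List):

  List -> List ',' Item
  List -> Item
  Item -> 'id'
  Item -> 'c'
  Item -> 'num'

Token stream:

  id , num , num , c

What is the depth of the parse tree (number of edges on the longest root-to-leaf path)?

5

[List [List [List [List [Item id]] , [Item num]] , [Item num]] , [Item c]]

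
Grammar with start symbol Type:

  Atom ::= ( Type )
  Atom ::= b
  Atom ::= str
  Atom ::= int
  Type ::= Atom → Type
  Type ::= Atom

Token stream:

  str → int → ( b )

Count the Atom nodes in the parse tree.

4

[Type [Atom str] → [Type [Atom int] → [Type [Atom ( [Type [Atom b]] )]]]]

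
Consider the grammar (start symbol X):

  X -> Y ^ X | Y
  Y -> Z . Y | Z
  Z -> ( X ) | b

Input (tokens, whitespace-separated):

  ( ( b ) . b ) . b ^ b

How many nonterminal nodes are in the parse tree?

[X [Y [Z ( [X [Y [Z ( [X [Y [Z b]]] )] . [Y [Z b]]]] )] . [Y [Z b]]] ^ [X [Y [Z b]]]]

16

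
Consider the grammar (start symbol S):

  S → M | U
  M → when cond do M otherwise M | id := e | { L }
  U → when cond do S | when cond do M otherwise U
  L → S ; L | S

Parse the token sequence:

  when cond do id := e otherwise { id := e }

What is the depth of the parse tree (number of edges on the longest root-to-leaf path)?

6

[S [M when cond do [M id := e] otherwise [M { [L [S [M id := e]]] }]]]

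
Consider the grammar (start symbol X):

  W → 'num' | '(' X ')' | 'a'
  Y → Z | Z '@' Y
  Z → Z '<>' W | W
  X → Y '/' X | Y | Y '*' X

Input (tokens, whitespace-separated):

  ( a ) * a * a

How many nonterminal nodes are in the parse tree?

16

[X [Y [Z [W ( [X [Y [Z [W a]]]] )]]] * [X [Y [Z [W a]]] * [X [Y [Z [W a]]]]]]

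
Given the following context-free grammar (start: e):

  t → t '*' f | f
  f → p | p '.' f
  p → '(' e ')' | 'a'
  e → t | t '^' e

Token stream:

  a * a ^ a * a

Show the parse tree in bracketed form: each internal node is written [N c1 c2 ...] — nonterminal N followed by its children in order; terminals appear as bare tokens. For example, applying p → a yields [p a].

e
t ^ e
t * f ^ e
f * f ^ e
p * f ^ e
a * f ^ e
a * p ^ e
a * a ^ e
a * a ^ t
a * a ^ t * f
a * a ^ f * f
a * a ^ p * f
a * a ^ a * f
a * a ^ a * p
a * a ^ a * a

[e [t [t [f [p a]]] * [f [p a]]] ^ [e [t [t [f [p a]]] * [f [p a]]]]]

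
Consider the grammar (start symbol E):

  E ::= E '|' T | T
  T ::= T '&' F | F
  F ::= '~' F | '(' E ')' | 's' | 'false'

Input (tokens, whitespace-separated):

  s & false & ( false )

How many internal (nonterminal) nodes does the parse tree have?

10

[E [T [T [T [F s]] & [F false]] & [F ( [E [T [F false]]] )]]]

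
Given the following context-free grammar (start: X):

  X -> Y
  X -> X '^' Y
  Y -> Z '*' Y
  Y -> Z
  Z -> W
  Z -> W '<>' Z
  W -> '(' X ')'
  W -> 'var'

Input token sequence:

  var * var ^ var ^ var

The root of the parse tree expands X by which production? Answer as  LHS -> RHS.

[X [X [X [Y [Z [W var]] * [Y [Z [W var]]]]] ^ [Y [Z [W var]]]] ^ [Y [Z [W var]]]]

X -> X '^' Y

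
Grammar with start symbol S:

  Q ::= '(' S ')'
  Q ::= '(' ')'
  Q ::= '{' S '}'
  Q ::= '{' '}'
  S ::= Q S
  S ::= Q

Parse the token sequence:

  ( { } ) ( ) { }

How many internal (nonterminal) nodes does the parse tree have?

8

[S [Q ( [S [Q { }]] )] [S [Q ( )] [S [Q { }]]]]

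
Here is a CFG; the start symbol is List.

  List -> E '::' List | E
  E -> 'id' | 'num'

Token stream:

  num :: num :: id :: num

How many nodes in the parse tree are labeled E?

[List [E num] :: [List [E num] :: [List [E id] :: [List [E num]]]]]

4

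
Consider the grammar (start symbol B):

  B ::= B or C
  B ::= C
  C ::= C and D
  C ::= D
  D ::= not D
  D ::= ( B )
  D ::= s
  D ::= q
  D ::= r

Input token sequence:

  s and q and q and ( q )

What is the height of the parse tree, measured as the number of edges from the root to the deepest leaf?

6

[B [C [C [C [C [D s]] and [D q]] and [D q]] and [D ( [B [C [D q]]] )]]]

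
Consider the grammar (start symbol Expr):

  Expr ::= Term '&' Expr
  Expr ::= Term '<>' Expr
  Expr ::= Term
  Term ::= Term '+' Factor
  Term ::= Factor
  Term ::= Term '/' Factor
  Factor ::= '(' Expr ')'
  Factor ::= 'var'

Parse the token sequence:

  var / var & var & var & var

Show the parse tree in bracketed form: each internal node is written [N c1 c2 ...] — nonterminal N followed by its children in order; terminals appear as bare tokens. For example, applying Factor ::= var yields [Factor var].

[Expr [Term [Term [Factor var]] / [Factor var]] & [Expr [Term [Factor var]] & [Expr [Term [Factor var]] & [Expr [Term [Factor var]]]]]]

Expr
Term & Expr
Term / Factor & Expr
Factor / Factor & Expr
var / Factor & Expr
var / var & Expr
var / var & Term & Expr
var / var & Factor & Expr
var / var & var & Expr
var / var & var & Term & Expr
var / var & var & Factor & Expr
var / var & var & var & Expr
var / var & var & var & Term
var / var & var & var & Factor
var / var & var & var & var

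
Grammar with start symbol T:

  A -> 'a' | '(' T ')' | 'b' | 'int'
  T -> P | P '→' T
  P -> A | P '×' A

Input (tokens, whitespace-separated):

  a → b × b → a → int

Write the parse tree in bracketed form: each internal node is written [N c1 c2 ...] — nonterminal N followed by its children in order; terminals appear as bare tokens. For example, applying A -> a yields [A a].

T
P → T
A → T
a → T
a → P → T
a → P × A → T
a → A × A → T
a → b × A → T
a → b × b → T
a → b × b → P → T
a → b × b → A → T
a → b × b → a → T
a → b × b → a → P
a → b × b → a → A
a → b × b → a → int

[T [P [A a]] → [T [P [P [A b]] × [A b]] → [T [P [A a]] → [T [P [A int]]]]]]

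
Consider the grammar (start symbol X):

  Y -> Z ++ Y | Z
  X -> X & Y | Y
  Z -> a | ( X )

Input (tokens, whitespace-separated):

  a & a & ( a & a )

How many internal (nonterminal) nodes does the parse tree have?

[X [X [X [Y [Z a]]] & [Y [Z a]]] & [Y [Z ( [X [X [Y [Z a]]] & [Y [Z a]]] )]]]

15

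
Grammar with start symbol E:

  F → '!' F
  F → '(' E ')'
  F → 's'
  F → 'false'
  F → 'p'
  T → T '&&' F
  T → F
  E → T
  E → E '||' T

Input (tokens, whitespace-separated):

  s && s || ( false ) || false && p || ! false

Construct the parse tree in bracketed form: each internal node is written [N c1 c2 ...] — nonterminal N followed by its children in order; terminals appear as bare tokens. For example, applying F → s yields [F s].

E
E || T
E || T || T
E || T || T || T
T || T || T || T
T && F || T || T || T
F && F || T || T || T
s && F || T || T || T
s && s || T || T || T
s && s || F || T || T
s && s || ( E ) || T || T
s && s || ( T ) || T || T
s && s || ( F ) || T || T
s && s || ( false ) || T || T
s && s || ( false ) || T && F || T
s && s || ( false ) || F && F || T
s && s || ( false ) || false && F || T
s && s || ( false ) || false && p || T
s && s || ( false ) || false && p || F
s && s || ( false ) || false && p || ! F
s && s || ( false ) || false && p || ! false

[E [E [E [E [T [T [F s]] && [F s]]] || [T [F ( [E [T [F false]]] )]]] || [T [T [F false]] && [F p]]] || [T [F ! [F false]]]]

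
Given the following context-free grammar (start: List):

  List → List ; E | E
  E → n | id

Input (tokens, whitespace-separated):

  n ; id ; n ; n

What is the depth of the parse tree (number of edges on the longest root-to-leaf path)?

[List [List [List [List [E n]] ; [E id]] ; [E n]] ; [E n]]

5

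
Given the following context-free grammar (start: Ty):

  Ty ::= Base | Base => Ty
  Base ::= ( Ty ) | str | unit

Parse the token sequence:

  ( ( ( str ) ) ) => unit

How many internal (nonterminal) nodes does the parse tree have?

10

[Ty [Base ( [Ty [Base ( [Ty [Base ( [Ty [Base str]] )]] )]] )] => [Ty [Base unit]]]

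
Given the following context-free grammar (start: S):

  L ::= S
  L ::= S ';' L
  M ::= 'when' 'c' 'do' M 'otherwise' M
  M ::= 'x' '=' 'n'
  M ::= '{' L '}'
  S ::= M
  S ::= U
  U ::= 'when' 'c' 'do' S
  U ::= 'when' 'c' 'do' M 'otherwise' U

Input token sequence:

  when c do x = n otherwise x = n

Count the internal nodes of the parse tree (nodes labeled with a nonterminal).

[S [M when c do [M x = n] otherwise [M x = n]]]

4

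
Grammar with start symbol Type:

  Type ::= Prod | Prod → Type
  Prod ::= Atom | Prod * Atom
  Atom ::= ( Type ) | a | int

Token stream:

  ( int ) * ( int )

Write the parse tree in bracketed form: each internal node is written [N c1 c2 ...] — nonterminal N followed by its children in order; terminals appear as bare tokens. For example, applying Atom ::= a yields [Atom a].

[Type [Prod [Prod [Atom ( [Type [Prod [Atom int]]] )]] * [Atom ( [Type [Prod [Atom int]]] )]]]

Type
Prod
Prod * Atom
Atom * Atom
( Type ) * Atom
( Prod ) * Atom
( Atom ) * Atom
( int ) * Atom
( int ) * ( Type )
( int ) * ( Prod )
( int ) * ( Atom )
( int ) * ( int )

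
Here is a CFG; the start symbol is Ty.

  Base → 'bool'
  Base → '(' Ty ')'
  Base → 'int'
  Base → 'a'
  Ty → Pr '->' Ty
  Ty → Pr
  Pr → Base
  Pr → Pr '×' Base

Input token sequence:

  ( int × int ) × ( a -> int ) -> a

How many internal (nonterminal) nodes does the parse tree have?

[Ty [Pr [Pr [Base ( [Ty [Pr [Pr [Base int]] × [Base int]]] )]] × [Base ( [Ty [Pr [Base a]] -> [Ty [Pr [Base int]]]] )]] -> [Ty [Pr [Base a]]]]

19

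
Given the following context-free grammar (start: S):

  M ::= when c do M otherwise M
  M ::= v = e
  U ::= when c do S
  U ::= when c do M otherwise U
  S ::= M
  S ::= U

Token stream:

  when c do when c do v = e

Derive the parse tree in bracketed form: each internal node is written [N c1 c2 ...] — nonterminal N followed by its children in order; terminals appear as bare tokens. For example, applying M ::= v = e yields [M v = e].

S
U
when c do S
when c do U
when c do when c do S
when c do when c do M
when c do when c do v = e

[S [U when c do [S [U when c do [S [M v = e]]]]]]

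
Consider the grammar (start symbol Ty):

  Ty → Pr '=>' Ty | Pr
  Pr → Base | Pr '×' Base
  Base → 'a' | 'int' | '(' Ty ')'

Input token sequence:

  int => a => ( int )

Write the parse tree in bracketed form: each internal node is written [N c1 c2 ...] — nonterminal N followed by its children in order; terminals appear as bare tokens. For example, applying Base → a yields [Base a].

[Ty [Pr [Base int]] => [Ty [Pr [Base a]] => [Ty [Pr [Base ( [Ty [Pr [Base int]]] )]]]]]

Ty
Pr => Ty
Base => Ty
int => Ty
int => Pr => Ty
int => Base => Ty
int => a => Ty
int => a => Pr
int => a => Base
int => a => ( Ty )
int => a => ( Pr )
int => a => ( Base )
int => a => ( int )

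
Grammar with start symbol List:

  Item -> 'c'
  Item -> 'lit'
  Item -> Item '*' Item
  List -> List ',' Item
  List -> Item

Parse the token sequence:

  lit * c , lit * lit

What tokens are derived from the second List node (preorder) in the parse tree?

lit * c

[List [List [Item [Item lit] * [Item c]]] , [Item [Item lit] * [Item lit]]]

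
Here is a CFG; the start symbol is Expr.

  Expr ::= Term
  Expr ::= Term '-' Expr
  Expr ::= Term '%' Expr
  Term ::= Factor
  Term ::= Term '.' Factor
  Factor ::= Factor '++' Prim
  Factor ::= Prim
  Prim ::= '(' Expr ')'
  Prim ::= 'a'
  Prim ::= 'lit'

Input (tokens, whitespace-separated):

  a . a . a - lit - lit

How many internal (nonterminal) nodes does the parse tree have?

[Expr [Term [Term [Term [Factor [Prim a]]] . [Factor [Prim a]]] . [Factor [Prim a]]] - [Expr [Term [Factor [Prim lit]]] - [Expr [Term [Factor [Prim lit]]]]]]

18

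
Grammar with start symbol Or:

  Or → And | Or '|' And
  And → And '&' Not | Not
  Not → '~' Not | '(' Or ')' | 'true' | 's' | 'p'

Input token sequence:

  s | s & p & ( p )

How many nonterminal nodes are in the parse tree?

13

[Or [Or [And [Not s]]] | [And [And [And [Not s]] & [Not p]] & [Not ( [Or [And [Not p]]] )]]]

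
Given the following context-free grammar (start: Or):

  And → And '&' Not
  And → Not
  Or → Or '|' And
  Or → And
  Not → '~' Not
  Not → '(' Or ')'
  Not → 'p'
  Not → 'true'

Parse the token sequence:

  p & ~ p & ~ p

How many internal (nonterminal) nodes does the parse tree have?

[Or [And [And [And [Not p]] & [Not ~ [Not p]]] & [Not ~ [Not p]]]]

9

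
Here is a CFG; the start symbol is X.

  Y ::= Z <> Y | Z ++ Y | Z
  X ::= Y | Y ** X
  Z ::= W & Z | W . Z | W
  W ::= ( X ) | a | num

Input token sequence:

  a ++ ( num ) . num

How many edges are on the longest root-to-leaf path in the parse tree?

[X [Y [Z [W a]] ++ [Y [Z [W ( [X [Y [Z [W num]]]] )] . [Z [W num]]]]]]

9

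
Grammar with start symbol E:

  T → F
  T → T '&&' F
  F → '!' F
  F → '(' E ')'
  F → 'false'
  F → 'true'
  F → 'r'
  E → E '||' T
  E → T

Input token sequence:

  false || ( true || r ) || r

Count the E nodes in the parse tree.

[E [E [E [T [F false]]] || [T [F ( [E [E [T [F true]]] || [T [F r]]] )]]] || [T [F r]]]

5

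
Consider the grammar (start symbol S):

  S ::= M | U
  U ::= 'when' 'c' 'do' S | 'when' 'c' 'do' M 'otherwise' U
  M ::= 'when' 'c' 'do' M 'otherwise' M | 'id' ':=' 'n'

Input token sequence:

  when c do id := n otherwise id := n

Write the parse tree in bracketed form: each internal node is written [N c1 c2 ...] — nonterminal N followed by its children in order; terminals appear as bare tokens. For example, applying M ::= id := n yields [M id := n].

S
M
when c do M otherwise M
when c do id := n otherwise M
when c do id := n otherwise id := n

[S [M when c do [M id := n] otherwise [M id := n]]]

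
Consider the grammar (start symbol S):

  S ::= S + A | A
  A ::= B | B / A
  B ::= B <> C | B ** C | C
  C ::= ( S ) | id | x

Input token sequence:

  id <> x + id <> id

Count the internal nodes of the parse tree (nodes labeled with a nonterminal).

12

[S [S [A [B [B [C id]] <> [C x]]]] + [A [B [B [C id]] <> [C id]]]]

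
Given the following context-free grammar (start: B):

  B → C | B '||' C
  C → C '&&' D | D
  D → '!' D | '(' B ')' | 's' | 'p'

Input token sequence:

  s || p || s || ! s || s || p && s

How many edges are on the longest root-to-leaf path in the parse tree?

[B [B [B [B [B [B [C [D s]]] || [C [D p]]] || [C [D s]]] || [C [D ! [D s]]]] || [C [D s]]] || [C [C [D p]] && [D s]]]

8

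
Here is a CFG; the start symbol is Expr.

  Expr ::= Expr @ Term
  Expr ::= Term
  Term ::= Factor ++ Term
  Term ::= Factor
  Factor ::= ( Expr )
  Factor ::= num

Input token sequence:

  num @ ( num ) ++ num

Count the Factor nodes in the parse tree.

[Expr [Expr [Term [Factor num]]] @ [Term [Factor ( [Expr [Term [Factor num]]] )] ++ [Term [Factor num]]]]

4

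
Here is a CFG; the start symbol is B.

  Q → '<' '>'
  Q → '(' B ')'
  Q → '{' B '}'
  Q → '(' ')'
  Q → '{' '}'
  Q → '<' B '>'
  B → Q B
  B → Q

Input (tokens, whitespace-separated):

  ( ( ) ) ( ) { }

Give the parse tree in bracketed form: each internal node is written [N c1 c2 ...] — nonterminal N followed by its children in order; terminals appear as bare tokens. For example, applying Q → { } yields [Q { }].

[B [Q ( [B [Q ( )]] )] [B [Q ( )] [B [Q { }]]]]

B
Q B
( B ) B
( Q ) B
( ( ) ) B
( ( ) ) Q B
( ( ) ) ( ) B
( ( ) ) ( ) Q
( ( ) ) ( ) { }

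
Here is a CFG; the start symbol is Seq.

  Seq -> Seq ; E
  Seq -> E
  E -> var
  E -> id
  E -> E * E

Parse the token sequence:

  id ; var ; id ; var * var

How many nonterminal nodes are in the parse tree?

10

[Seq [Seq [Seq [Seq [E id]] ; [E var]] ; [E id]] ; [E [E var] * [E var]]]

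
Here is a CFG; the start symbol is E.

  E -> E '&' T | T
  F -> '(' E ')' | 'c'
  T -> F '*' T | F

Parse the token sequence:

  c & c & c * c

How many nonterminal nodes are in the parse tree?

11

[E [E [E [T [F c]]] & [T [F c]]] & [T [F c] * [T [F c]]]]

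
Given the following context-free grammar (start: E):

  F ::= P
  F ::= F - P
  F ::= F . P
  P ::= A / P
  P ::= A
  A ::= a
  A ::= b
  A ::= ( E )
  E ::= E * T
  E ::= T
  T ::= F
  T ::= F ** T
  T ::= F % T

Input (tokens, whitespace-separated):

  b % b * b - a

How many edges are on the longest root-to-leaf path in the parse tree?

[E [E [T [F [P [A b]]] % [T [F [P [A b]]]]]] * [T [F [F [P [A b]]] - [P [A a]]]]]

7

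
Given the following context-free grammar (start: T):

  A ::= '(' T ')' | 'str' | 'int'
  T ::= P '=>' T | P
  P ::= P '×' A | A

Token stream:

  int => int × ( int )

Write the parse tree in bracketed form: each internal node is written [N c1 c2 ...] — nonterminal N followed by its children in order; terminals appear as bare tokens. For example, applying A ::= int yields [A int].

T
P => T
A => T
int => T
int => P
int => P × A
int => A × A
int => int × A
int => int × ( T )
int => int × ( P )
int => int × ( A )
int => int × ( int )

[T [P [A int]] => [T [P [P [A int]] × [A ( [T [P [A int]]] )]]]]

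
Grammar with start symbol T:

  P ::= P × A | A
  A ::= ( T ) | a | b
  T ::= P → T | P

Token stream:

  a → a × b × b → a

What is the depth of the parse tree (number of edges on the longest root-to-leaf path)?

6

[T [P [A a]] → [T [P [P [P [A a]] × [A b]] × [A b]] → [T [P [A a]]]]]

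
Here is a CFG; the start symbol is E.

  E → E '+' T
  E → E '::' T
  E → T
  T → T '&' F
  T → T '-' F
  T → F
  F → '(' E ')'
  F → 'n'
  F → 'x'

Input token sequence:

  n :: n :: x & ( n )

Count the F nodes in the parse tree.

[E [E [E [T [F n]]] :: [T [F n]]] :: [T [T [F x]] & [F ( [E [T [F n]]] )]]]

5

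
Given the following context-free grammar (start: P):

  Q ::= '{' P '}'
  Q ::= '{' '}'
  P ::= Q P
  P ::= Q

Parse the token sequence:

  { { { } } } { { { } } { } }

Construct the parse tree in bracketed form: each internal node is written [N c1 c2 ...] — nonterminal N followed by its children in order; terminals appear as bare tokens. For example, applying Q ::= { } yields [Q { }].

P
Q P
{ P } P
{ Q } P
{ { P } } P
{ { Q } } P
{ { { } } } P
{ { { } } } Q
{ { { } } } { P }
{ { { } } } { Q P }
{ { { } } } { { P } P }
{ { { } } } { { Q } P }
{ { { } } } { { { } } P }
{ { { } } } { { { } } Q }
{ { { } } } { { { } } { } }

[P [Q { [P [Q { [P [Q { }]] }]] }] [P [Q { [P [Q { [P [Q { }]] }] [P [Q { }]]] }]]]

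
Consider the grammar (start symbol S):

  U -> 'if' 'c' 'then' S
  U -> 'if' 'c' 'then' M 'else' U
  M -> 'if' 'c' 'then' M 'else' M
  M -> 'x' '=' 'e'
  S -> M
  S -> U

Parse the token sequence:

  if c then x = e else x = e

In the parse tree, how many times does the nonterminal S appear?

[S [M if c then [M x = e] else [M x = e]]]

1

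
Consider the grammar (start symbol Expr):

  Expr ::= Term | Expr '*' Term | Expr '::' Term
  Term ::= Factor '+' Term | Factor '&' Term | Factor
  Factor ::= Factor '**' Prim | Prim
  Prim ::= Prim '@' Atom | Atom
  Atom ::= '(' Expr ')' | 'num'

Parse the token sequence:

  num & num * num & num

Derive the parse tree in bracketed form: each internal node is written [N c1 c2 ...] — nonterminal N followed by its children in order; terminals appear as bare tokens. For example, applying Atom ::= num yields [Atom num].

[Expr [Expr [Term [Factor [Prim [Atom num]]] & [Term [Factor [Prim [Atom num]]]]]] * [Term [Factor [Prim [Atom num]]] & [Term [Factor [Prim [Atom num]]]]]]

Expr
Expr * Term
Term * Term
Factor & Term * Term
Prim & Term * Term
Atom & Term * Term
num & Term * Term
num & Factor * Term
num & Prim * Term
num & Atom * Term
num & num * Term
num & num * Factor & Term
num & num * Prim & Term
num & num * Atom & Term
num & num * num & Term
num & num * num & Factor
num & num * num & Prim
num & num * num & Atom
num & num * num & num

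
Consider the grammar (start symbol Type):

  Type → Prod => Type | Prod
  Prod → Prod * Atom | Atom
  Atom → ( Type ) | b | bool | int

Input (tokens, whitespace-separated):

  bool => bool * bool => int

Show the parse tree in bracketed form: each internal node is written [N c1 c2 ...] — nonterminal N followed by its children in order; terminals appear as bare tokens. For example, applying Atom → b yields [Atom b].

[Type [Prod [Atom bool]] => [Type [Prod [Prod [Atom bool]] * [Atom bool]] => [Type [Prod [Atom int]]]]]

Type
Prod => Type
Atom => Type
bool => Type
bool => Prod => Type
bool => Prod * Atom => Type
bool => Atom * Atom => Type
bool => bool * Atom => Type
bool => bool * bool => Type
bool => bool * bool => Prod
bool => bool * bool => Atom
bool => bool * bool => int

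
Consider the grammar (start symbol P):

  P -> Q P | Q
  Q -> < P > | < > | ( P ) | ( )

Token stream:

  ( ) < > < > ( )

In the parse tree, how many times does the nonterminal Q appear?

4

[P [Q ( )] [P [Q < >] [P [Q < >] [P [Q ( )]]]]]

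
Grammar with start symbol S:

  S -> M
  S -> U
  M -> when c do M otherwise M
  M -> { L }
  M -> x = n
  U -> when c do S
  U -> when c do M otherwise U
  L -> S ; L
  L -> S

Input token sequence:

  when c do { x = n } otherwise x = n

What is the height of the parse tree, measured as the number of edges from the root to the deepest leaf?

[S [M when c do [M { [L [S [M x = n]]] }] otherwise [M x = n]]]

6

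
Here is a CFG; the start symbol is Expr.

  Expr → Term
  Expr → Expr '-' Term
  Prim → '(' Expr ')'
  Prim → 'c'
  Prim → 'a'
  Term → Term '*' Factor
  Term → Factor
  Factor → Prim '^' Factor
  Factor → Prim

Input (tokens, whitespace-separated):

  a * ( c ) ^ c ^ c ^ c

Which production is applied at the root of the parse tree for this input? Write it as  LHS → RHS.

Expr → Term

[Expr [Term [Term [Factor [Prim a]]] * [Factor [Prim ( [Expr [Term [Factor [Prim c]]]] )] ^ [Factor [Prim c] ^ [Factor [Prim c] ^ [Factor [Prim c]]]]]]]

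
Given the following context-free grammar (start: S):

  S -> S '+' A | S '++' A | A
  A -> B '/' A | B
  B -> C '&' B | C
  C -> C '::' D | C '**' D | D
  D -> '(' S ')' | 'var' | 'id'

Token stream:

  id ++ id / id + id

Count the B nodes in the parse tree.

4

[S [S [S [A [B [C [D id]]]]] ++ [A [B [C [D id]]] / [A [B [C [D id]]]]]] + [A [B [C [D id]]]]]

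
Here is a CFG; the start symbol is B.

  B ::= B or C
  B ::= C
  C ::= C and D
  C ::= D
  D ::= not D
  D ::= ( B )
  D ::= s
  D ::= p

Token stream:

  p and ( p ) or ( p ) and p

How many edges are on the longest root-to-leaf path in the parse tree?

[B [B [C [C [D p]] and [D ( [B [C [D p]]] )]]] or [C [C [D ( [B [C [D p]]] )]] and [D p]]]

7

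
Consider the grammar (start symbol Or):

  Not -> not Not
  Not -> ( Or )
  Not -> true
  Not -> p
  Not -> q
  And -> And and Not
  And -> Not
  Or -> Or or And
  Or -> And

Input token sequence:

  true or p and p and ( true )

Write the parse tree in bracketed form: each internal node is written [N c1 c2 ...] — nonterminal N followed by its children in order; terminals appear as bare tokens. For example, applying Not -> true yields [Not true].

[Or [Or [And [Not true]]] or [And [And [And [Not p]] and [Not p]] and [Not ( [Or [And [Not true]]] )]]]

Or
Or or And
And or And
Not or And
true or And
true or And and Not
true or And and Not and Not
true or Not and Not and Not
true or p and Not and Not
true or p and p and Not
true or p and p and ( Or )
true or p and p and ( And )
true or p and p and ( Not )
true or p and p and ( true )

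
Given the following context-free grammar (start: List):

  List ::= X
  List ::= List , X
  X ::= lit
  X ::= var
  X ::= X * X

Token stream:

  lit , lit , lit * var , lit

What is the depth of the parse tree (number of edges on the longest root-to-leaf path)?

5

[List [List [List [List [X lit]] , [X lit]] , [X [X lit] * [X var]]] , [X lit]]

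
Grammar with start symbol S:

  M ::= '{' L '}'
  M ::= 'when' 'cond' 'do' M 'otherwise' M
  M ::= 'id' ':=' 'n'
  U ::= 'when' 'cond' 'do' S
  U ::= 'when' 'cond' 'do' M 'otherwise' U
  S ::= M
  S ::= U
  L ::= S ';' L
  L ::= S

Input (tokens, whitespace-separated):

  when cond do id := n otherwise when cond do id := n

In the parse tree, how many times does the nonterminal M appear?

[S [U when cond do [M id := n] otherwise [U when cond do [S [M id := n]]]]]

2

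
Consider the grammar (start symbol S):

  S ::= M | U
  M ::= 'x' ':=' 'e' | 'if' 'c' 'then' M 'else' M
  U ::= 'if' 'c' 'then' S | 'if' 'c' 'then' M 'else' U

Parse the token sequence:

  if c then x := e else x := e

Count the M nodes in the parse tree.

[S [M if c then [M x := e] else [M x := e]]]

3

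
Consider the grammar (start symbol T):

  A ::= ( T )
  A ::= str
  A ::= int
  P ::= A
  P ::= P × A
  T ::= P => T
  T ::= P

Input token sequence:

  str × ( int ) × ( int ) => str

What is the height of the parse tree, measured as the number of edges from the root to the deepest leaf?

[T [P [P [P [A str]] × [A ( [T [P [A int]]] )]] × [A ( [T [P [A int]]] )]] => [T [P [A str]]]]

7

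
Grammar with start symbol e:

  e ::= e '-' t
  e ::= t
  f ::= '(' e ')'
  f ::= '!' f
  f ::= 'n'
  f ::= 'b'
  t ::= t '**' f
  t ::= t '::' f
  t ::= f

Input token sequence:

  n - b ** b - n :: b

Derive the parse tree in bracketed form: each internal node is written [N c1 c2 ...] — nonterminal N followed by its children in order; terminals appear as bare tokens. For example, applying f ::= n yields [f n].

e
e - t
e - t - t
t - t - t
f - t - t
n - t - t
n - t ** f - t
n - f ** f - t
n - b ** f - t
n - b ** b - t
n - b ** b - t :: f
n - b ** b - f :: f
n - b ** b - n :: f
n - b ** b - n :: b

[e [e [e [t [f n]]] - [t [t [f b]] ** [f b]]] - [t [t [f n]] :: [f b]]]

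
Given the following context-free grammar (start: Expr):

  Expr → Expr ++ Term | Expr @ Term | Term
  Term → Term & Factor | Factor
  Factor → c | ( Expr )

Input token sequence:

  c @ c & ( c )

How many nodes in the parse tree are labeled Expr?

3

[Expr [Expr [Term [Factor c]]] @ [Term [Term [Factor c]] & [Factor ( [Expr [Term [Factor c]]] )]]]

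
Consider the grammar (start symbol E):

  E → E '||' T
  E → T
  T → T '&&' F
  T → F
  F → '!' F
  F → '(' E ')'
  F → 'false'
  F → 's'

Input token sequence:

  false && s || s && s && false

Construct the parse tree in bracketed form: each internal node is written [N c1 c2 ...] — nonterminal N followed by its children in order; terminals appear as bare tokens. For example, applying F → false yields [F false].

E
E || T
T || T
T && F || T
F && F || T
false && F || T
false && s || T
false && s || T && F
false && s || T && F && F
false && s || F && F && F
false && s || s && F && F
false && s || s && s && F
false && s || s && s && false

[E [E [T [T [F false]] && [F s]]] || [T [T [T [F s]] && [F s]] && [F false]]]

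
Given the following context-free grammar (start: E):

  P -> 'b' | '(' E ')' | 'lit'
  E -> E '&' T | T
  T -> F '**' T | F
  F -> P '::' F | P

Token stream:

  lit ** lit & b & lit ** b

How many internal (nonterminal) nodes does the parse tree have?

18

[E [E [E [T [F [P lit]] ** [T [F [P lit]]]]] & [T [F [P b]]]] & [T [F [P lit]] ** [T [F [P b]]]]]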